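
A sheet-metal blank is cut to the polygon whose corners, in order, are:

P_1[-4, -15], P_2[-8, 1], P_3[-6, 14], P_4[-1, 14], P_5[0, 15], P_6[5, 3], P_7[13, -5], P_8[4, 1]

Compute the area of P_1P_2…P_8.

Apply the shoelace (surveyor's) formula: 2A = Σ (x_i·y_{i+1} − x_{i+1}·y_i), indices taken mod 8.
Σ = (-124) + (-106) + (-70) + (-15) + (-75) + (-64) + (33) + (-56) = -477
Area = |Σ|/2 = 238.5.

238.5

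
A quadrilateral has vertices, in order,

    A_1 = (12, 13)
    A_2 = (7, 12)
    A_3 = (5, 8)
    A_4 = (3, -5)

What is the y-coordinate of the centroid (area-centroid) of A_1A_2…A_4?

Apply Gauss's area formula. First the cross-terms c_i = x_i·y_{i+1} − x_{i+1}·y_i:
  53, -4, -49, 99  ⇒  2A = 99, A = 49.5.
Then Σ (y_i + y_{i+1})·c_i = 1890, so ȳ = 1890 / (6·49.5) = 70/11.

70/11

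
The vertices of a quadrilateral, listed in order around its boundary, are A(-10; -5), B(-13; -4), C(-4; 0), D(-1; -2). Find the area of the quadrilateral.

24

Apply Gauss's area formula: 2A = Σ (x_i·y_{i+1} − x_{i+1}·y_i), indices taken mod 4.
Σ = (-25) + (-16) + (8) + (-15) = -48
Area = |Σ|/2 = 24.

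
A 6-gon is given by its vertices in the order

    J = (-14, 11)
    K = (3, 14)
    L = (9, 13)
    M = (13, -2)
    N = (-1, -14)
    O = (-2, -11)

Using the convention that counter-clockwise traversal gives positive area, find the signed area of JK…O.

J→K: (-14)(14) − (3)(11) = -229
K→L: (3)(13) − (9)(14) = -87
L→M: (9)(-2) − (13)(13) = -187
M→N: (13)(-14) − (-1)(-2) = -184
N→O: (-1)(-11) − (-2)(-14) = -17
O→J: (-2)(11) − (-14)(-11) = -176
Σ = -880
Signed area = Σ/2 = -440 (negative ⇒ clockwise traversal).

-440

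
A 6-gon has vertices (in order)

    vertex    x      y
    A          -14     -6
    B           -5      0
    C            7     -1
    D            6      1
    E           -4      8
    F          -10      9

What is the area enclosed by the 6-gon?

135

A→B: (-14)(0) − (-5)(-6) = -30
B→C: (-5)(-1) − (7)(0) = 5
C→D: (7)(1) − (6)(-1) = 13
D→E: (6)(8) − (-4)(1) = 52
E→F: (-4)(9) − (-10)(8) = 44
F→A: (-10)(-6) − (-14)(9) = 186
Σ = 270
Area = |Σ|/2 = 135.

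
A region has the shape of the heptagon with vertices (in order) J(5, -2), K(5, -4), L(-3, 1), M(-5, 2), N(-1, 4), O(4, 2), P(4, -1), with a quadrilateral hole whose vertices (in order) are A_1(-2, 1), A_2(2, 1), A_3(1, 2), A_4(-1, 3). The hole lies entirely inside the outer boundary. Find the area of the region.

30

Outer boundary:
Apply Gauss's area formula: 2A = Σ (x_i·y_{i+1} − x_{i+1}·y_i), indices taken mod 7.
Σ = (-10) + (-7) + (-1) + (-18) + (-18) + (-12) + (-3) = -69
Area = |Σ|/2 = 34.5.
Hole:
Apply the surveyor's formula: 2A = Σ (x_i·y_{i+1} − x_{i+1}·y_i), indices taken mod 4.
Cross-terms: -4, 3, 5, 5  ⇒  Σ = 9
Area = |Σ|/2 = 4.5.
Net area = 34.5 − 4.5 = 30.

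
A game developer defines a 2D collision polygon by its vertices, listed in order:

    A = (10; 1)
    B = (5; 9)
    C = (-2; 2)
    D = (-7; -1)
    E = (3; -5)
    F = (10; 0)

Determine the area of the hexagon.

113.5

Σ = (85) + (28) + (16) + (38) + (50) + (10) = 227
Area = |Σ|/2 = 113.5.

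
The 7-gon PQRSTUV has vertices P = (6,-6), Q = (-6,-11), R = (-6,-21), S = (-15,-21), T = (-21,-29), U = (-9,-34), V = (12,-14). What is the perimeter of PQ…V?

|PQ| = √((-12)² + (-5)²) = √169 = 13
|QR| = √((0)² + (-10)²) = √100 = 10
|RS| = √((-9)² + (0)²) = √81 = 9
|ST| = √((-6)² + (-8)²) = √100 = 10
|TU| = √((12)² + (-5)²) = √169 = 13
|UV| = √((21)² + (20)²) = √841 = 29
|VP| = √((-6)² + (8)²) = √100 = 10
Perimeter = 13 + 10 + 9 + 10 + 13 + 29 + 10 = 94.

94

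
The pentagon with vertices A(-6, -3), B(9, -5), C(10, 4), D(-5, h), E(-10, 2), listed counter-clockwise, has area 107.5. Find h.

Write out the shoelace sum; only the two edges meeting at D involve h:
2·Area = [(10·h − (-5)·4) + ((-5)·2 − (-10)·h)] + 185
       = 20·h + 195 = 215
⇒ h = 1.

1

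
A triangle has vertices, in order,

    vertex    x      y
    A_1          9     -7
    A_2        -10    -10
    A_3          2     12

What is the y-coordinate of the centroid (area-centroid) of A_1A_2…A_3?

-5/3

Apply the surveyor's formula. First the cross-terms c_i = x_i·y_{i+1} − x_{i+1}·y_i:
  -160, -100, -122  ⇒  2A = -382, A = -191.
Then Σ (y_i + y_{i+1})·c_i = 1910, so ȳ = 1910 / (6·(-191)) = -5/3.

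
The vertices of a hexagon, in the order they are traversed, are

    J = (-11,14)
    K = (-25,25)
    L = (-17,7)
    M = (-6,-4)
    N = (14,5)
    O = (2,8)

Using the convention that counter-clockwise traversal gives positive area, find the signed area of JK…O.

339.5

Apply Gauss's area formula: 2A = Σ (x_i·y_{i+1} − x_{i+1}·y_i), indices taken mod 6.
J→K: (-11)(25) − (-25)(14) = 75
K→L: (-25)(7) − (-17)(25) = 250
L→M: (-17)(-4) − (-6)(7) = 110
M→N: (-6)(5) − (14)(-4) = 26
N→O: (14)(8) − (2)(5) = 102
O→J: (2)(14) − (-11)(8) = 116
Σ = 679
Signed area = Σ/2 = 339.5 (positive ⇒ counter-clockwise traversal).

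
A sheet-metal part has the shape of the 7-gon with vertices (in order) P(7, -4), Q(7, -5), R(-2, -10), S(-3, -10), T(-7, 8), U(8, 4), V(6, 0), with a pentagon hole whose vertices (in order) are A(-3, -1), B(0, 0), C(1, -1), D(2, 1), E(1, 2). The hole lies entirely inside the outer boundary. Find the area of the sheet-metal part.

Outer boundary:
Apply the shoelace (surveyor's) formula: 2A = Σ (x_i·y_{i+1} − x_{i+1}·y_i), indices taken mod 7.
P→Q: (7)(-5) − (7)(-4) = -7
Q→R: (7)(-10) − (-2)(-5) = -80
R→S: (-2)(-10) − (-3)(-10) = -10
S→T: (-3)(8) − (-7)(-10) = -94
T→U: (-7)(4) − (8)(8) = -92
U→V: (8)(0) − (6)(4) = -24
V→P: (6)(-4) − (7)(0) = -24
Σ = -331
Area = |Σ|/2 = 165.5.
Hole:
Apply the shoelace (surveyor's) formula: 2A = Σ (x_i·y_{i+1} − x_{i+1}·y_i), indices taken mod 5.
Σ = (0) + (0) + (3) + (3) + (5) = 11
Area = |Σ|/2 = 5.5.
Net area = 165.5 − 5.5 = 160.

160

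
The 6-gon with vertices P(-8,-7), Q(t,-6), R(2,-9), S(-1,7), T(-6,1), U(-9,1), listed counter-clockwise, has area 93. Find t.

-3

Write out the shoelace sum; only the two edges meeting at Q involve t:
2·Area = [((-8)·(-6) − t·(-7)) + (t·(-9) − 2·(-6))] + 120
       = -2·t + 180 = 186
⇒ t = -3.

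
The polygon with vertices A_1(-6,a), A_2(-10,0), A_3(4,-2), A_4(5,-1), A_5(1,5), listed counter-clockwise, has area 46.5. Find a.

The doubled signed area Σ (x_i y_{i+1} − x_{i+1} y_i) is linear in a.
With a=0 it equals 82; the coefficient of a is 11 (from the two edges through A_1).
So 11·a + 82 = 2·46.5 = 93 ⇒ a = 1.

1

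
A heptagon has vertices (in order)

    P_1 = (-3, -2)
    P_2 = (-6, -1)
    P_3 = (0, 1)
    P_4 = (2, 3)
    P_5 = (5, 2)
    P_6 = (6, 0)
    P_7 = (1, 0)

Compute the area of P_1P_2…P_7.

21

Cross-terms: -9, -6, -2, -11, -12, 0, -2  ⇒  Σ = -42
Area = |Σ|/2 = 21.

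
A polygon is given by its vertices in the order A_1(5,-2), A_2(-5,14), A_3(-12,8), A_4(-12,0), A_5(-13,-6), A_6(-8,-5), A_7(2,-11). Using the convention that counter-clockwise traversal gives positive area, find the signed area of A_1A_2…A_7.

A_1→A_2: (5)(14) − (-5)(-2) = 60
A_2→A_3: (-5)(8) − (-12)(14) = 128
A_3→A_4: (-12)(0) − (-12)(8) = 96
A_4→A_5: (-12)(-6) − (-13)(0) = 72
A_5→A_6: (-13)(-5) − (-8)(-6) = 17
A_6→A_7: (-8)(-11) − (2)(-5) = 98
A_7→A_1: (2)(-2) − (5)(-11) = 51
Σ = 522
Signed area = Σ/2 = 261 (positive ⇒ counter-clockwise traversal).

261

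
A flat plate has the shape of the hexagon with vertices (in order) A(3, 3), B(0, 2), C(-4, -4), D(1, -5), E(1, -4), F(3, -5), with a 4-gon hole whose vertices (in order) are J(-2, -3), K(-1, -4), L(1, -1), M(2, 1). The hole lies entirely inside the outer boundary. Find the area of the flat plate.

Outer boundary:
A→B: (3)(2) − (0)(3) = 6
B→C: (0)(-4) − (-4)(2) = 8
C→D: (-4)(-5) − (1)(-4) = 24
D→E: (1)(-4) − (1)(-5) = 1
E→F: (1)(-5) − (3)(-4) = 7
F→A: (3)(3) − (3)(-5) = 24
Σ = 70
Area = |Σ|/2 = 35.
Hole:
Apply Gauss's area formula: 2A = Σ (x_i·y_{i+1} − x_{i+1}·y_i), indices taken mod 4.
Cross-terms: 5, 5, 3, -4  ⇒  Σ = 9
Area = |Σ|/2 = 4.5.
Net area = 35 − 4.5 = 30.5.

30.5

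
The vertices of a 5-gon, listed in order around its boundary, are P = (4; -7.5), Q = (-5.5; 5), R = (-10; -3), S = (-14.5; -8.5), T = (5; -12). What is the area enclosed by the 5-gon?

Apply Gauss's area formula: 2A = Σ (x_i·y_{i+1} − x_{i+1}·y_i), indices taken mod 5.
Cross-terms: -21.25, 66.5, 41.5, 216.5, 10.5  ⇒  Σ = 313.75
Area = |Σ|/2 = 156.875.

156.875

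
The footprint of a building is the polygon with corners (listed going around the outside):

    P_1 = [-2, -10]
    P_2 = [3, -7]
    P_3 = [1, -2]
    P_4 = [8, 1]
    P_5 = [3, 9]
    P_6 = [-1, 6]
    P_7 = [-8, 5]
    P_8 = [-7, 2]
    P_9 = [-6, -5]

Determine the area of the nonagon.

158.5

Apply the shoelace (surveyor's) formula: 2A = Σ (x_i·y_{i+1} − x_{i+1}·y_i), indices taken mod 9.
Σ = (44) + (1) + (17) + (69) + (27) + (43) + (19) + (47) + (50) = 317
Area = |Σ|/2 = 158.5.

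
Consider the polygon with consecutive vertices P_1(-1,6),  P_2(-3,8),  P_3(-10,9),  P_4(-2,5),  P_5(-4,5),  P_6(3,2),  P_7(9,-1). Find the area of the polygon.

Apply Gauss's area formula: 2A = Σ (x_i·y_{i+1} − x_{i+1}·y_i), indices taken mod 7.
Σ = (10) + (53) + (-32) + (10) + (-23) + (-21) + (53) = 50
Area = |Σ|/2 = 25.

25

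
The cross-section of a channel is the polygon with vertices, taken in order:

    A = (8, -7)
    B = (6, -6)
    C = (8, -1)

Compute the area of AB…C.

Σ = (-6) + (42) + (-48) = -12
Area = |Σ|/2 = 6.

6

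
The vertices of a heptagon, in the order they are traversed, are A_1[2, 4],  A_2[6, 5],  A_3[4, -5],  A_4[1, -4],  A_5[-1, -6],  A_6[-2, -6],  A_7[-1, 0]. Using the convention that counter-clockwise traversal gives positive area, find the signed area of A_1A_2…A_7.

Cross-terms: -14, -50, -11, -10, -6, -6, -4  ⇒  Σ = -101
Signed area = Σ/2 = -50.5 (negative ⇒ clockwise traversal).

-50.5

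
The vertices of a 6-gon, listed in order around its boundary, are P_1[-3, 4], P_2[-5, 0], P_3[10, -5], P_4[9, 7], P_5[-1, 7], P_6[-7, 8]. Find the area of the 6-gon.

133.5

Apply Gauss's area formula: 2A = Σ (x_i·y_{i+1} − x_{i+1}·y_i), indices taken mod 6.
Cross-terms: 20, 25, 115, 70, 41, -4  ⇒  Σ = 267
Area = |Σ|/2 = 133.5.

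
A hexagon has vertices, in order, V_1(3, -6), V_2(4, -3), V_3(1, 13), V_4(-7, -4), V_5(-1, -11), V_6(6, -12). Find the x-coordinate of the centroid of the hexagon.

-4/11

Apply the shoelace formula. First the cross-terms c_i = x_i·y_{i+1} − x_{i+1}·y_i:
  15, 55, 87, 73, 78, 0  ⇒  2A = 308, A = 154.
Then Σ (x_i + x_{i+1})·c_i = -336, so x̄ = -336 / (6·154) = -4/11.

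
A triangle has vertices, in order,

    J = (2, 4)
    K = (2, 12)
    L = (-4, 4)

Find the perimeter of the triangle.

|JK| = √((0)² + (8)²) = √64 = 8
|KL| = √((-6)² + (-8)²) = √100 = 10
|LJ| = √((6)² + (0)²) = √36 = 6
Perimeter = 8 + 10 + 6 = 24.

24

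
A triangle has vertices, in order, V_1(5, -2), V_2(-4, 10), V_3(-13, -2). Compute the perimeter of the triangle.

48

|V_1V_2| = √((-9)² + (12)²) = √225 = 15
|V_2V_3| = √((-9)² + (-12)²) = √225 = 15
|V_3V_1| = √((18)² + (0)²) = √324 = 18
Perimeter = 15 + 15 + 18 = 48.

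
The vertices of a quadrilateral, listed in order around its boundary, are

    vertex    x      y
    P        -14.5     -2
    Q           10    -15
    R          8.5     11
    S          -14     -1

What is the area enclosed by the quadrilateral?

Apply the shoelace formula: 2A = Σ (x_i·y_{i+1} − x_{i+1}·y_i), indices taken mod 4.
Σ = (237.5) + (237.5) + (145.5) + (13.5) = 634
Area = |Σ|/2 = 317.

317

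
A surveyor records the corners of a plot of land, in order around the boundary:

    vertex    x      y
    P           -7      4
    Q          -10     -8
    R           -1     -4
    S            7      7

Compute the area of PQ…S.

113

Σ = (96) + (32) + (21) + (77) = 226
Area = |Σ|/2 = 113.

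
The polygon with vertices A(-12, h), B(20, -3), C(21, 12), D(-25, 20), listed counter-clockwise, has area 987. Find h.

Write out the shoelace sum; only the two edges meeting at A involve h:
2·Area = [((-25)·h − (-12)·20) + ((-12)·(-3) − 20·h)] + 1023
       = -45·h + 1299 = 1974
⇒ h = -15.

-15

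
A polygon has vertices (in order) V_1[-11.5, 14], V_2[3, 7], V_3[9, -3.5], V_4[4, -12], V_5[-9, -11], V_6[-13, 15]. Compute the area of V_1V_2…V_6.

Apply the shoelace (surveyor's) formula: 2A = Σ (x_i·y_{i+1} − x_{i+1}·y_i), indices taken mod 6.
Σ = (-122.5) + (-73.5) + (-94) + (-152) + (-278) + (-9.5) = -729.5
Area = |Σ|/2 = 364.75.

364.75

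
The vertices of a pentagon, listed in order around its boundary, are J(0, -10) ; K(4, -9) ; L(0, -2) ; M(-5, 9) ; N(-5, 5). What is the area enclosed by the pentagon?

46

J→K: (0)(-9) − (4)(-10) = 40
K→L: (4)(-2) − (0)(-9) = -8
L→M: (0)(9) − (-5)(-2) = -10
M→N: (-5)(5) − (-5)(9) = 20
N→J: (-5)(-10) − (0)(5) = 50
Σ = 92
Area = |Σ|/2 = 46.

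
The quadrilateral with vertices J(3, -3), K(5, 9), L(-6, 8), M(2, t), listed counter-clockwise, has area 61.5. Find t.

-1

The doubled signed area Σ (x_i y_{i+1} − x_{i+1} y_i) is linear in t.
With t=0 it equals 114; the coefficient of t is -9 (from the two edges through M).
So -9·t + 114 = 2·61.5 = 123 ⇒ t = -1.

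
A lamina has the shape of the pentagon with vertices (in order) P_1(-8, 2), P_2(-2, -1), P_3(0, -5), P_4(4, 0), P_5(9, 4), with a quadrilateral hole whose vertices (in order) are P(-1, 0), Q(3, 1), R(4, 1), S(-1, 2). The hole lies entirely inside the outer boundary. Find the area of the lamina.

49.5

Outer boundary:
Apply the shoelace (surveyor's) formula: 2A = Σ (x_i·y_{i+1} − x_{i+1}·y_i), indices taken mod 5.
Σ = (12) + (10) + (20) + (16) + (50) = 108
Area = |Σ|/2 = 54.
Hole:
Apply the surveyor's formula: 2A = Σ (x_i·y_{i+1} − x_{i+1}·y_i), indices taken mod 4.
Σ = (-1) + (-1) + (9) + (2) = 9
Area = |Σ|/2 = 4.5.
Net area = 54 − 4.5 = 49.5.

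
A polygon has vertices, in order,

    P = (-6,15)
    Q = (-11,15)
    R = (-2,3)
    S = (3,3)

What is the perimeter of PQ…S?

|PQ| = √((-5)² + (0)²) = √25 = 5
|QR| = √((9)² + (-12)²) = √225 = 15
|RS| = √((5)² + (0)²) = √25 = 5
|SP| = √((-9)² + (12)²) = √225 = 15
Perimeter = 5 + 15 + 5 + 15 = 40.

40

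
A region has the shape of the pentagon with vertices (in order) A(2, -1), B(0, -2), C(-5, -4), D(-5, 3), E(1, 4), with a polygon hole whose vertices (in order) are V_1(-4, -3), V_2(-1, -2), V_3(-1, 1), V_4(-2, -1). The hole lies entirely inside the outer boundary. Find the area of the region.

37

Outer boundary:
Σ = (-4) + (-10) + (-35) + (-23) + (-9) = -81
Area = |Σ|/2 = 40.5.
Hole:
Apply the shoelace formula: 2A = Σ (x_i·y_{i+1} − x_{i+1}·y_i), indices taken mod 4.
Σ = (5) + (-3) + (3) + (2) = 7
Area = |Σ|/2 = 3.5.
Net area = 40.5 − 3.5 = 37.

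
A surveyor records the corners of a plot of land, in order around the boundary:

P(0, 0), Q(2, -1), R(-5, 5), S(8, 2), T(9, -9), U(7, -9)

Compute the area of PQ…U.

76.5

Apply Gauss's area formula: 2A = Σ (x_i·y_{i+1} − x_{i+1}·y_i), indices taken mod 6.
Cross-terms: 0, 5, -50, -90, -18, 0  ⇒  Σ = -153
Area = |Σ|/2 = 76.5.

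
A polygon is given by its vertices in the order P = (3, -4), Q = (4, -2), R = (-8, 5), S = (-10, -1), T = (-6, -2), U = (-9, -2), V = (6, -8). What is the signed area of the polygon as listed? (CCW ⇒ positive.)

Apply the surveyor's formula: 2A = Σ (x_i·y_{i+1} − x_{i+1}·y_i), indices taken mod 7.
P→Q: (3)(-2) − (4)(-4) = 10
Q→R: (4)(5) − (-8)(-2) = 4
R→S: (-8)(-1) − (-10)(5) = 58
S→T: (-10)(-2) − (-6)(-1) = 14
T→U: (-6)(-2) − (-9)(-2) = -6
U→V: (-9)(-8) − (6)(-2) = 84
V→P: (6)(-4) − (3)(-8) = 0
Σ = 164
Signed area = Σ/2 = 82 (positive ⇒ counter-clockwise traversal).

82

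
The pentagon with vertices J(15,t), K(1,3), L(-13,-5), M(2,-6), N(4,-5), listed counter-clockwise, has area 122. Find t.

-4

Write out the shoelace sum; only the two edges meeting at J involve t:
2·Area = [(4·t − 15·(-5)) + (15·3 − 1·t)] + 136
       = 3·t + 256 = 244
⇒ t = -4.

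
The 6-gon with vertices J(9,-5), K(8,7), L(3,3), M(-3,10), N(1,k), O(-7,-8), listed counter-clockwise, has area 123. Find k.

3

The doubled signed area Σ (x_i y_{i+1} − x_{i+1} y_i) is linear in k.
With k=0 it equals 234; the coefficient of k is 4 (from the two edges through N).
So 4·k + 234 = 2·123 = 246 ⇒ k = 3.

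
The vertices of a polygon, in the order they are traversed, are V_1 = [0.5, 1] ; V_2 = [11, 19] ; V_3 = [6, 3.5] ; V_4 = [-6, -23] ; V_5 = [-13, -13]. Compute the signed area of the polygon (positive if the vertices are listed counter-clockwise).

-210.75

Apply the surveyor's formula: 2A = Σ (x_i·y_{i+1} − x_{i+1}·y_i), indices taken mod 5.
Σ = (-1.5) + (-75.5) + (-117) + (-221) + (-6.5) = -421.5
Signed area = Σ/2 = -210.75 (negative ⇒ clockwise traversal).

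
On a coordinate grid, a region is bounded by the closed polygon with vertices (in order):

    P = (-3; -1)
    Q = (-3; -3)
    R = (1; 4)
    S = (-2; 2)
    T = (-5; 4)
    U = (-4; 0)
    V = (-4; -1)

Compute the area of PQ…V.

15

Apply the shoelace (surveyor's) formula: 2A = Σ (x_i·y_{i+1} − x_{i+1}·y_i), indices taken mod 7.
Σ = (6) + (-9) + (10) + (2) + (16) + (4) + (1) = 30
Area = |Σ|/2 = 15.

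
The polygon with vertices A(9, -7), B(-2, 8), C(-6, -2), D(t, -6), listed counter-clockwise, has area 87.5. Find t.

Write out the shoelace sum; only the two edges meeting at D involve t:
2·Area = [((-6)·(-6) − t·(-2)) + (t·(-7) − 9·(-6))] + 110
       = -5·t + 200 = 175
⇒ t = 5.

5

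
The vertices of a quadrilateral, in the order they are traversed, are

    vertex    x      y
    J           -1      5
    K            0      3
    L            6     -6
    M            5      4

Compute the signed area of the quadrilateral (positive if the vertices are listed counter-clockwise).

Σ = (-3) + (-18) + (54) + (29) = 62
Signed area = Σ/2 = 31 (positive ⇒ counter-clockwise traversal).

31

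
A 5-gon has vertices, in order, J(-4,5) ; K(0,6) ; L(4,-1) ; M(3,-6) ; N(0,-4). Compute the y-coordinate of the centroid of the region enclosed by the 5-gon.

Apply the shoelace formula. First the cross-terms c_i = x_i·y_{i+1} − x_{i+1}·y_i:
  -24, -24, -21, -12, -16  ⇒  2A = -97, A = -48.5.
Then Σ (y_i + y_{i+1})·c_i = -133, so ȳ = -133 / (6·(-48.5)) = 133/291.

133/291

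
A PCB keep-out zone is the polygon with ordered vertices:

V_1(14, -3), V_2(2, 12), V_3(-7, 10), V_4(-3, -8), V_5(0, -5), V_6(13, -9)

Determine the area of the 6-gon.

Apply Gauss's area formula: 2A = Σ (x_i·y_{i+1} − x_{i+1}·y_i), indices taken mod 6.
Σ = (174) + (104) + (86) + (15) + (65) + (87) = 531
Area = |Σ|/2 = 265.5.

265.5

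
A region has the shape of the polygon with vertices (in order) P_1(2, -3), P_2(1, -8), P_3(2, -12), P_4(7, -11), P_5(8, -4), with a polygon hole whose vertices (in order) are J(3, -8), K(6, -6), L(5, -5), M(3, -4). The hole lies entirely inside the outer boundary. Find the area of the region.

42

Outer boundary:
Apply the shoelace (surveyor's) formula: 2A = Σ (x_i·y_{i+1} − x_{i+1}·y_i), indices taken mod 5.
Σ = (-13) + (4) + (62) + (60) + (-16) = 97
Area = |Σ|/2 = 48.5.
Hole:
Σ = (30) + (0) + (-5) + (-12) = 13
Area = |Σ|/2 = 6.5.
Net area = 48.5 − 6.5 = 42.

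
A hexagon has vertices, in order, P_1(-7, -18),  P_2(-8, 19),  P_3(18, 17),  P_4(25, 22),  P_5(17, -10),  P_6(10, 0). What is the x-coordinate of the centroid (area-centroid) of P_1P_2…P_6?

Apply the surveyor's formula. First the cross-terms c_i = x_i·y_{i+1} − x_{i+1}·y_i:
  -277, -478, -29, -624, 100, -180  ⇒  2A = -1488, A = -744.
Then Σ (x_i + x_{i+1})·c_i = -25920, so x̄ = -25920 / (6·(-744)) = 180/31.

180/31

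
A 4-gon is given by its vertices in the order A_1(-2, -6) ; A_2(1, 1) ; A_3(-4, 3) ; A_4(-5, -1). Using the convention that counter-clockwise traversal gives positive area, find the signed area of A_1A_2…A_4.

Apply the shoelace formula: 2A = Σ (x_i·y_{i+1} − x_{i+1}·y_i), indices taken mod 4.
Cross-terms: 4, 7, 19, 28  ⇒  Σ = 58
Signed area = Σ/2 = 29 (positive ⇒ counter-clockwise traversal).

29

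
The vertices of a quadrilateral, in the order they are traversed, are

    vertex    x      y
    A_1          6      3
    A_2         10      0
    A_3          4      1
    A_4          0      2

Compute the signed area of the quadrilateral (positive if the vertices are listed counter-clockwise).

Σ = (-30) + (10) + (8) + (-12) = -24
Signed area = Σ/2 = -12 (negative ⇒ clockwise traversal).

-12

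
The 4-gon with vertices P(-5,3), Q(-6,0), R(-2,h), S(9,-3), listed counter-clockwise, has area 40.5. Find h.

Write out the shoelace sum; only the two edges meeting at R involve h:
2·Area = [((-6)·h − (-2)·0) + ((-2)·(-3) − 9·h)] + 30
       = -15·h + 36 = 81
⇒ h = -3.

-3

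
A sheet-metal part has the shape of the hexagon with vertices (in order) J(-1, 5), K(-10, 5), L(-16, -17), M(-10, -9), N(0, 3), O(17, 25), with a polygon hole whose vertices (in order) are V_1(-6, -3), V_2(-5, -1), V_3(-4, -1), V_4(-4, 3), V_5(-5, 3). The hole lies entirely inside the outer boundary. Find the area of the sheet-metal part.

Outer boundary:
Apply the shoelace (surveyor's) formula: 2A = Σ (x_i·y_{i+1} − x_{i+1}·y_i), indices taken mod 6.
J→K: (-1)(5) − (-10)(5) = 45
K→L: (-10)(-17) − (-16)(5) = 250
L→M: (-16)(-9) − (-10)(-17) = -26
M→N: (-10)(3) − (0)(-9) = -30
N→O: (0)(25) − (17)(3) = -51
O→J: (17)(5) − (-1)(25) = 110
Σ = 298
Area = |Σ|/2 = 149.
Hole:
Apply the shoelace (surveyor's) formula: 2A = Σ (x_i·y_{i+1} − x_{i+1}·y_i), indices taken mod 5.
Cross-terms: -9, 1, -16, 3, 33  ⇒  Σ = 12
Area = |Σ|/2 = 6.
Net area = 149 − 6 = 143.

143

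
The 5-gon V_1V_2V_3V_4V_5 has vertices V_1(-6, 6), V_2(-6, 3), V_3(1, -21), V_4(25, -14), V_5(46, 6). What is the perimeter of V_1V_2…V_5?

134

|V_1V_2| = √((0)² + (-3)²) = √9 = 3
|V_2V_3| = √((7)² + (-24)²) = √625 = 25
|V_3V_4| = √((24)² + (7)²) = √625 = 25
|V_4V_5| = √((21)² + (20)²) = √841 = 29
|V_5V_1| = √((-52)² + (0)²) = √2704 = 52
Perimeter = 3 + 25 + 25 + 29 + 52 = 134.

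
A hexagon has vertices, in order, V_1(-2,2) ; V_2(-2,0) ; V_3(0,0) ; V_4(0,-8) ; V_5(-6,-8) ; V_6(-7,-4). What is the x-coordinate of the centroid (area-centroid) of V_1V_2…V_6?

-443/147

Apply the surveyor's formula. First the cross-terms c_i = x_i·y_{i+1} − x_{i+1}·y_i:
  4, 0, 0, -48, -32, -22  ⇒  2A = -98, A = -49.
Then Σ (x_i + x_{i+1})·c_i = 886, so x̄ = 886 / (6·(-49)) = -443/147.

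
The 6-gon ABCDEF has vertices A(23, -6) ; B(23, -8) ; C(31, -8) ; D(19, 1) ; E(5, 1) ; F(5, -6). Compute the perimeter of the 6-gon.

|AB| = √((0)² + (-2)²) = √4 = 2
|BC| = √((8)² + (0)²) = √64 = 8
|CD| = √((-12)² + (9)²) = √225 = 15
|DE| = √((-14)² + (0)²) = √196 = 14
|EF| = √((0)² + (-7)²) = √49 = 7
|FA| = √((18)² + (0)²) = √324 = 18
Perimeter = 2 + 8 + 15 + 14 + 7 + 18 = 64.

64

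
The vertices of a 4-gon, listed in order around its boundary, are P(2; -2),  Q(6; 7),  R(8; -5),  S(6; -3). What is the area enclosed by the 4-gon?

30

Apply Gauss's area formula: 2A = Σ (x_i·y_{i+1} − x_{i+1}·y_i), indices taken mod 4.
P→Q: (2)(7) − (6)(-2) = 26
Q→R: (6)(-5) − (8)(7) = -86
R→S: (8)(-3) − (6)(-5) = 6
S→P: (6)(-2) − (2)(-3) = -6
Σ = -60
Area = |Σ|/2 = 30.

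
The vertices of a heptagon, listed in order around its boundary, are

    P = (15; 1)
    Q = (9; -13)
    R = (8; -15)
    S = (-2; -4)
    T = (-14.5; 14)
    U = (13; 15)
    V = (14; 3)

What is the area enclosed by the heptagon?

Σ = (-204) + (-31) + (-62) + (-86) + (-399.5) + (-171) + (-31) = -984.5
Area = |Σ|/2 = 492.25.

492.25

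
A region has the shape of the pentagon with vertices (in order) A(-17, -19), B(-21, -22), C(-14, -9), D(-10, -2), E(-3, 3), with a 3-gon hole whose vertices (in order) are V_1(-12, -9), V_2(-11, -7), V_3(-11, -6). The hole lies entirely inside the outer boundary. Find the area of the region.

66.5

Outer boundary:
Apply the surveyor's formula: 2A = Σ (x_i·y_{i+1} − x_{i+1}·y_i), indices taken mod 5.
Σ = (-25) + (-119) + (-62) + (-36) + (108) = -134
Area = |Σ|/2 = 67.
Hole:
Apply the surveyor's formula: 2A = Σ (x_i·y_{i+1} − x_{i+1}·y_i), indices taken mod 3.
V_1→V_2: (-12)(-7) − (-11)(-9) = -15
V_2→V_3: (-11)(-6) − (-11)(-7) = -11
V_3→V_1: (-11)(-9) − (-12)(-6) = 27
Σ = 1
Area = |Σ|/2 = 0.5.
Net area = 67 − 0.5 = 66.5.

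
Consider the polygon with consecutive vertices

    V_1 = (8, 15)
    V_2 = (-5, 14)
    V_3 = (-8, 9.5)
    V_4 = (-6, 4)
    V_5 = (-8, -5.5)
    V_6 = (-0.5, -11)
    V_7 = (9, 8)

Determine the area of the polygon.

Cross-terms: 187, 64.5, 25, 65, 85.25, 95, 71  ⇒  Σ = 592.75
Area = |Σ|/2 = 296.375.

296.375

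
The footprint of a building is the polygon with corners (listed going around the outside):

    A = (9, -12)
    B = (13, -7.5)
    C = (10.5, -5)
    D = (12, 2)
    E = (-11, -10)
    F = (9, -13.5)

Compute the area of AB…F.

Apply the shoelace formula: 2A = Σ (x_i·y_{i+1} − x_{i+1}·y_i), indices taken mod 6.
A→B: (9)(-7.5) − (13)(-12) = 88.5
B→C: (13)(-5) − (10.5)(-7.5) = 13.75
C→D: (10.5)(2) − (12)(-5) = 81
D→E: (12)(-10) − (-11)(2) = -98
E→F: (-11)(-13.5) − (9)(-10) = 238.5
F→A: (9)(-12) − (9)(-13.5) = 13.5
Σ = 337.25
Area = |Σ|/2 = 168.625.

168.625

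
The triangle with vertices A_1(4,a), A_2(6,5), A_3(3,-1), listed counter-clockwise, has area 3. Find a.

-1

The doubled signed area Σ (x_i y_{i+1} − x_{i+1} y_i) is linear in a.
With a=0 it equals 3; the coefficient of a is -3 (from the two edges through A_1).
So -3·a + 3 = 2·3 = 6 ⇒ a = -1.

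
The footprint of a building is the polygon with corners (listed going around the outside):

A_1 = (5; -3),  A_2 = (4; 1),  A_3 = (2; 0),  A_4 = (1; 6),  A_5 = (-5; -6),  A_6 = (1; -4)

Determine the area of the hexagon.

A_1→A_2: (5)(1) − (4)(-3) = 17
A_2→A_3: (4)(0) − (2)(1) = -2
A_3→A_4: (2)(6) − (1)(0) = 12
A_4→A_5: (1)(-6) − (-5)(6) = 24
A_5→A_6: (-5)(-4) − (1)(-6) = 26
A_6→A_1: (1)(-3) − (5)(-4) = 17
Σ = 94
Area = |Σ|/2 = 47.

47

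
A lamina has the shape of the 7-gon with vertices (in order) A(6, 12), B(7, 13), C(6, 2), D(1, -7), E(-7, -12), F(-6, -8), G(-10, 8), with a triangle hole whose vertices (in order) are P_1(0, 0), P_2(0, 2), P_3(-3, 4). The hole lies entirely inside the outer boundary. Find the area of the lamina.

Outer boundary:
Apply Gauss's area formula: 2A = Σ (x_i·y_{i+1} − x_{i+1}·y_i), indices taken mod 7.
A→B: (6)(13) − (7)(12) = -6
B→C: (7)(2) − (6)(13) = -64
C→D: (6)(-7) − (1)(2) = -44
D→E: (1)(-12) − (-7)(-7) = -61
E→F: (-7)(-8) − (-6)(-12) = -16
F→G: (-6)(8) − (-10)(-8) = -128
G→A: (-10)(12) − (6)(8) = -168
Σ = -487
Area = |Σ|/2 = 243.5.
Hole:
P_1→P_2: (0)(2) − (0)(0) = 0
P_2→P_3: (0)(4) − (-3)(2) = 6
P_3→P_1: (-3)(0) − (0)(4) = 0
Σ = 6
Area = |Σ|/2 = 3.
Net area = 243.5 − 3 = 240.5.

240.5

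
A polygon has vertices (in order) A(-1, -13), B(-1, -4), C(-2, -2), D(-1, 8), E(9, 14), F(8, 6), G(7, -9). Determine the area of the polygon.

195.5

Apply Gauss's area formula: 2A = Σ (x_i·y_{i+1} − x_{i+1}·y_i), indices taken mod 7.
A→B: (-1)(-4) − (-1)(-13) = -9
B→C: (-1)(-2) − (-2)(-4) = -6
C→D: (-2)(8) − (-1)(-2) = -18
D→E: (-1)(14) − (9)(8) = -86
E→F: (9)(6) − (8)(14) = -58
F→G: (8)(-9) − (7)(6) = -114
G→A: (7)(-13) − (-1)(-9) = -100
Σ = -391
Area = |Σ|/2 = 195.5.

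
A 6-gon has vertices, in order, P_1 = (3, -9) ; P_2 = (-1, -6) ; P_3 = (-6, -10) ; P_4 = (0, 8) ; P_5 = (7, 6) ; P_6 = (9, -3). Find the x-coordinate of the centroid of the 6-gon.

85/38

Apply the shoelace (surveyor's) formula. First the cross-terms c_i = x_i·y_{i+1} − x_{i+1}·y_i:
  -27, -26, -48, -56, -75, -72  ⇒  2A = -304, A = -152.
Then Σ (x_i + x_{i+1})·c_i = -2040, so x̄ = -2040 / (6·(-152)) = 85/38.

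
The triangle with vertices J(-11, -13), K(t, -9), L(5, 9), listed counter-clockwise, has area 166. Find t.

7

The doubled signed area Σ (x_i y_{i+1} − x_{i+1} y_i) is linear in t.
With t=0 it equals 178; the coefficient of t is 22 (from the two edges through K).
So 22·t + 178 = 2·166 = 332 ⇒ t = 7.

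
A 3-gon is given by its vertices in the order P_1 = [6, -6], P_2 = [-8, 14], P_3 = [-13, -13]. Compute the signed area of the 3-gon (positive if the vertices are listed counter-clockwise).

239

P_1→P_2: (6)(14) − (-8)(-6) = 36
P_2→P_3: (-8)(-13) − (-13)(14) = 286
P_3→P_1: (-13)(-6) − (6)(-13) = 156
Σ = 478
Signed area = Σ/2 = 239 (positive ⇒ counter-clockwise traversal).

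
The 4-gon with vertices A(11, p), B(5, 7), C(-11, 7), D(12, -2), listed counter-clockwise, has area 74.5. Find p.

0

The doubled signed area Σ (x_i y_{i+1} − x_{i+1} y_i) is linear in p.
With p=0 it equals 149; the coefficient of p is 7 (from the two edges through A).
So 7·p + 149 = 2·74.5 = 149 ⇒ p = 0.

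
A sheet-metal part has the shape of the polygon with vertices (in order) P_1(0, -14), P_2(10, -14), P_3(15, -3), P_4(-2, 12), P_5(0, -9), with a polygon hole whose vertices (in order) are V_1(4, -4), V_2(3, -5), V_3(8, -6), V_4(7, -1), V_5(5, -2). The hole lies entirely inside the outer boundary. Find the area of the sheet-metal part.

Outer boundary:
Cross-terms: 140, 180, 174, 18, 0  ⇒  Σ = 512
Area = |Σ|/2 = 256.
Hole:
Σ = (-8) + (22) + (34) + (-9) + (-12) = 27
Area = |Σ|/2 = 13.5.
Net area = 256 − 13.5 = 242.5.

242.5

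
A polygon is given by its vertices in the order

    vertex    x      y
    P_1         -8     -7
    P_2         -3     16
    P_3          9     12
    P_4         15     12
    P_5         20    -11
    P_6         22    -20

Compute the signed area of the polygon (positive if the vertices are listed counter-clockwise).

-639

Σ = (-149) + (-180) + (-72) + (-405) + (-158) + (-314) = -1278
Signed area = Σ/2 = -639 (negative ⇒ clockwise traversal).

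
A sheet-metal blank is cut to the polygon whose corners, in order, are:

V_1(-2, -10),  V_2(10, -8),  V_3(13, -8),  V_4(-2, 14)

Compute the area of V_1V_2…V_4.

177

Σ = (116) + (24) + (166) + (48) = 354
Area = |Σ|/2 = 177.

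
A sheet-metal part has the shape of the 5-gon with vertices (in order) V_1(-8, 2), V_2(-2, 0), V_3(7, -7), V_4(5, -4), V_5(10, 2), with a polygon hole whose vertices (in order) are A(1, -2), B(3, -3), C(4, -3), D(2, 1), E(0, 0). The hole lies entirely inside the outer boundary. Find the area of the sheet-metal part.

Outer boundary:
Σ = (4) + (14) + (7) + (50) + (36) = 111
Area = |Σ|/2 = 55.5.
Hole:
A→B: (1)(-3) − (3)(-2) = 3
B→C: (3)(-3) − (4)(-3) = 3
C→D: (4)(1) − (2)(-3) = 10
D→E: (2)(0) − (0)(1) = 0
E→A: (0)(-2) − (1)(0) = 0
Σ = 16
Area = |Σ|/2 = 8.
Net area = 55.5 − 8 = 47.5.

47.5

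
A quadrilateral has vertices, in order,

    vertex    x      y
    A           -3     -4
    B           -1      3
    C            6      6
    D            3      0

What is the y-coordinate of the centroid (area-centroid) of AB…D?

Apply the surveyor's formula. First the cross-terms c_i = x_i·y_{i+1} − x_{i+1}·y_i:
  -13, -24, -18, -12  ⇒  2A = -67, A = -33.5.
Then Σ (y_i + y_{i+1})·c_i = -263, so ȳ = -263 / (6·(-33.5)) = 263/201.

263/201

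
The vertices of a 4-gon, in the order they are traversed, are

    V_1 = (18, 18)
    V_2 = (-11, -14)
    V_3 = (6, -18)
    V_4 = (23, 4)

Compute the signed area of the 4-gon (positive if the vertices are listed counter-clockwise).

504

Σ = (-54) + (282) + (438) + (342) = 1008
Signed area = Σ/2 = 504 (positive ⇒ counter-clockwise traversal).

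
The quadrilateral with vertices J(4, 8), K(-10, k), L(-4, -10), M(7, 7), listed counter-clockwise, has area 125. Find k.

Write out the shoelace sum; only the two edges meeting at K involve k:
2·Area = [(4·k − (-10)·8) + ((-10)·(-10) − (-4)·k)] + 70
       = 8·k + 250 = 250
⇒ k = 0.

0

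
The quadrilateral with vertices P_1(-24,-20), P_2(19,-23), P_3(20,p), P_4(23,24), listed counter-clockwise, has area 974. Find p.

10

Write out the shoelace sum; only the two edges meeting at P_3 involve p:
2·Area = [(19·p − 20·(-23)) + (20·24 − 23·p)] + 1048
       = -4·p + 1988 = 1948
⇒ p = 10.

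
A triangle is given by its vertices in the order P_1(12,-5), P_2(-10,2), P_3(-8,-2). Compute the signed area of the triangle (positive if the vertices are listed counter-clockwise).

Apply the surveyor's formula: 2A = Σ (x_i·y_{i+1} − x_{i+1}·y_i), indices taken mod 3.
P_1→P_2: (12)(2) − (-10)(-5) = -26
P_2→P_3: (-10)(-2) − (-8)(2) = 36
P_3→P_1: (-8)(-5) − (12)(-2) = 64
Σ = 74
Signed area = Σ/2 = 37 (positive ⇒ counter-clockwise traversal).

37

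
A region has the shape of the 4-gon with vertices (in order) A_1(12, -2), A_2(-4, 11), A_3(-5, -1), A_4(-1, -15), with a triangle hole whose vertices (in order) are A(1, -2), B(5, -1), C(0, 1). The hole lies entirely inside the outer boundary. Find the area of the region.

Outer boundary:
Σ = (124) + (59) + (74) + (182) = 439
Area = |Σ|/2 = 219.5.
Hole:
Apply the surveyor's formula: 2A = Σ (x_i·y_{i+1} − x_{i+1}·y_i), indices taken mod 3.
Σ = (9) + (5) + (-1) = 13
Area = |Σ|/2 = 6.5.
Net area = 219.5 − 6.5 = 213.

213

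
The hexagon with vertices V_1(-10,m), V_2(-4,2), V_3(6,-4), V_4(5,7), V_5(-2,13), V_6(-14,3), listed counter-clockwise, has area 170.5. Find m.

Write out the shoelace sum; only the two edges meeting at V_1 involve m:
2·Area = [((-14)·m − (-10)·3) + ((-10)·2 − (-4)·m)] + 321
       = -10·m + 331 = 341
⇒ m = -1.

-1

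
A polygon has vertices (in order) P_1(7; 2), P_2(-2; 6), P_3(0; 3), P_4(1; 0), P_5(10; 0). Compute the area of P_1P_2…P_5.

Apply the surveyor's formula: 2A = Σ (x_i·y_{i+1} − x_{i+1}·y_i), indices taken mod 5.
Cross-terms: 46, -6, -3, 0, 20  ⇒  Σ = 57
Area = |Σ|/2 = 28.5.

28.5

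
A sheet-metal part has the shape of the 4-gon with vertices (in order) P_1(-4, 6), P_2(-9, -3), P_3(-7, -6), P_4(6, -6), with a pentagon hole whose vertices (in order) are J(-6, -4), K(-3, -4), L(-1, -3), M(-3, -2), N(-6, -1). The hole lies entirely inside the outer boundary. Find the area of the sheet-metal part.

85

Outer boundary:
Apply the surveyor's formula: 2A = Σ (x_i·y_{i+1} − x_{i+1}·y_i), indices taken mod 4.
Σ = (66) + (33) + (78) + (12) = 189
Area = |Σ|/2 = 94.5.
Hole:
Apply Gauss's area formula: 2A = Σ (x_i·y_{i+1} − x_{i+1}·y_i), indices taken mod 5.
Cross-terms: 12, 5, -7, -9, 18  ⇒  Σ = 19
Area = |Σ|/2 = 9.5.
Net area = 94.5 − 9.5 = 85.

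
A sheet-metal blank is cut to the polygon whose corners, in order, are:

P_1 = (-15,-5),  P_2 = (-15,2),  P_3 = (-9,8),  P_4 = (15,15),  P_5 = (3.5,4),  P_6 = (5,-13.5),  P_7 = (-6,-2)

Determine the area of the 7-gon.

306.375

P_1→P_2: (-15)(2) − (-15)(-5) = -105
P_2→P_3: (-15)(8) − (-9)(2) = -102
P_3→P_4: (-9)(15) − (15)(8) = -255
P_4→P_5: (15)(4) − (3.5)(15) = 7.5
P_5→P_6: (3.5)(-13.5) − (5)(4) = -67.25
P_6→P_7: (5)(-2) − (-6)(-13.5) = -91
P_7→P_1: (-6)(-5) − (-15)(-2) = 0
Σ = -612.75
Area = |Σ|/2 = 306.375.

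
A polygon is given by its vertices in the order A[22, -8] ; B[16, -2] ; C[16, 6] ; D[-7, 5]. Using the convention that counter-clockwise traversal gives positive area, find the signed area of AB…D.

140

Cross-terms: 84, 128, 122, -54  ⇒  Σ = 280
Signed area = Σ/2 = 140 (positive ⇒ counter-clockwise traversal).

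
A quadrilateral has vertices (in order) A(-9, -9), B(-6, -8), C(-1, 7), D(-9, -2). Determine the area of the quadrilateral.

Cross-terms: 18, -50, 65, 63  ⇒  Σ = 96
Area = |Σ|/2 = 48.

48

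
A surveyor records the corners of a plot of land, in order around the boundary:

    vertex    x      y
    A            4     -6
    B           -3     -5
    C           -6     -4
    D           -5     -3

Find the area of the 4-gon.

8

Σ = (-38) + (-18) + (-2) + (42) = -16
Area = |Σ|/2 = 8.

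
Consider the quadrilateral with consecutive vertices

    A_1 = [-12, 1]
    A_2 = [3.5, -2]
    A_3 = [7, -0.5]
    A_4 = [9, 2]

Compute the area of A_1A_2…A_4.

Apply the surveyor's formula: 2A = Σ (x_i·y_{i+1} − x_{i+1}·y_i), indices taken mod 4.
Σ = (20.5) + (12.25) + (18.5) + (33) = 84.25
Area = |Σ|/2 = 42.125.

42.125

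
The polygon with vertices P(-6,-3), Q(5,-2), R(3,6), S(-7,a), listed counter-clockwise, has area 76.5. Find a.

The doubled signed area Σ (x_i y_{i+1} − x_{i+1} y_i) is linear in a.
With a=0 it equals 126; the coefficient of a is 9 (from the two edges through S).
So 9·a + 126 = 2·76.5 = 153 ⇒ a = 3.

3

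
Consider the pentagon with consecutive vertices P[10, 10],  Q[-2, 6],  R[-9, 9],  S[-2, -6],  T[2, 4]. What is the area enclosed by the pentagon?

86

Apply Gauss's area formula: 2A = Σ (x_i·y_{i+1} − x_{i+1}·y_i), indices taken mod 5.
Cross-terms: 80, 36, 72, 4, -20  ⇒  Σ = 172
Area = |Σ|/2 = 86.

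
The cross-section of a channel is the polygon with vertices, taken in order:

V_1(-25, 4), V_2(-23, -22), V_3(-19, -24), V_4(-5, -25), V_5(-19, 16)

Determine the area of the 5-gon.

450

Σ = (642) + (134) + (355) + (-555) + (324) = 900
Area = |Σ|/2 = 450.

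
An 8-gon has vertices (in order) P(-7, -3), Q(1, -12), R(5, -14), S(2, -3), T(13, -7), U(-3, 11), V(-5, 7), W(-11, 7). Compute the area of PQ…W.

Σ = (87) + (46) + (13) + (25) + (122) + (34) + (42) + (82) = 451
Area = |Σ|/2 = 225.5.

225.5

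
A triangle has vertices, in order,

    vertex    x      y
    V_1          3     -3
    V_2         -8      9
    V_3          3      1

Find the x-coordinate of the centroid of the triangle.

Apply the surveyor's formula. First the cross-terms c_i = x_i·y_{i+1} − x_{i+1}·y_i:
  3, -35, -12  ⇒  2A = -44, A = -22.
Then Σ (x_i + x_{i+1})·c_i = 88, so x̄ = 88 / (6·(-22)) = -2/3.

-2/3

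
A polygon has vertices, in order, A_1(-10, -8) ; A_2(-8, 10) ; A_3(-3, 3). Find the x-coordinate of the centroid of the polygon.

Apply the shoelace formula. First the cross-terms c_i = x_i·y_{i+1} − x_{i+1}·y_i:
  -164, 6, 54  ⇒  2A = -104, A = -52.
Then Σ (x_i + x_{i+1})·c_i = 2184, so x̄ = 2184 / (6·(-52)) = -7.

-7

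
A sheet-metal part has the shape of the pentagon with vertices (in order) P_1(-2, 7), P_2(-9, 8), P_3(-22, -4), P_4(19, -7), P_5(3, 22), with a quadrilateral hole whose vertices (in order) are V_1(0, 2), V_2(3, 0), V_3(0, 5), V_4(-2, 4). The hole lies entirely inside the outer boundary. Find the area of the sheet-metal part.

Outer boundary:
Apply Gauss's area formula: 2A = Σ (x_i·y_{i+1} − x_{i+1}·y_i), indices taken mod 5.
Σ = (47) + (212) + (230) + (439) + (65) = 993
Area = |Σ|/2 = 496.5.
Hole:
Σ = (-6) + (15) + (10) + (-4) = 15
Area = |Σ|/2 = 7.5.
Net area = 496.5 − 7.5 = 489.

489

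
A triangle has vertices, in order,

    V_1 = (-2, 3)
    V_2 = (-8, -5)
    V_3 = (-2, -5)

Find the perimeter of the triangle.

|V_1V_2| = √((-6)² + (-8)²) = √100 = 10
|V_2V_3| = √((6)² + (0)²) = √36 = 6
|V_3V_1| = √((0)² + (8)²) = √64 = 8
Perimeter = 10 + 6 + 8 = 24.

24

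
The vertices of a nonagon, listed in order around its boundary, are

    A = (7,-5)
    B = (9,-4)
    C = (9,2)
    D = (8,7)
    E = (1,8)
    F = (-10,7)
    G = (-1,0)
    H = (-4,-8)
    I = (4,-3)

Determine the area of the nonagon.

Σ = (17) + (54) + (47) + (57) + (87) + (7) + (8) + (44) + (1) = 322
Area = |Σ|/2 = 161.

161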